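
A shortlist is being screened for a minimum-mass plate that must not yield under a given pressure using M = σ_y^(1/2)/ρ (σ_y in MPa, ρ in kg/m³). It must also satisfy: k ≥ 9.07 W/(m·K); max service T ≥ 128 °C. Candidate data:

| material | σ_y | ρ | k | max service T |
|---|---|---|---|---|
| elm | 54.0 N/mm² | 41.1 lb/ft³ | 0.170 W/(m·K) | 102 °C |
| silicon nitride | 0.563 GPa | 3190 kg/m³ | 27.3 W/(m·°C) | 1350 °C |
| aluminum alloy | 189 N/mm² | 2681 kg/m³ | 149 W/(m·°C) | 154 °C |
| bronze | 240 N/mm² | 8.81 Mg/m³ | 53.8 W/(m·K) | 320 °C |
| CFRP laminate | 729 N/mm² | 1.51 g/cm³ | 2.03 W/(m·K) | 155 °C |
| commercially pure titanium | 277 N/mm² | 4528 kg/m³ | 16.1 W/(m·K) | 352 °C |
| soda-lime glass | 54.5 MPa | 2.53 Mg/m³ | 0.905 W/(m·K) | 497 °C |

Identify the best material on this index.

Screen on constraints: k ≥ 9.07 W/(m·K); max service T ≥ 128 °C. Survivors: silicon nitride, aluminum alloy, bronze, commercially pure titanium.
Normalizing units and computing the index:
  silicon nitride: σ_y = 563.0 MPa, ρ = 3190 kg/m³
  aluminum alloy: σ_y = 189.0 MPa, ρ = 2681 kg/m³
  bronze: σ_y = 240.0 MPa, ρ = 8810 kg/m³
  commercially pure titanium: σ_y = 277.0 MPa, ρ = 4528 kg/m³
  silicon nitride: M = 7.44×10⁻³
  aluminum alloy: M = 5.13×10⁻³
  commercially pure titanium: M = 3.68×10⁻³
  bronze: M = 1.76×10⁻³
Silicon nitride ranks first.

silicon nitride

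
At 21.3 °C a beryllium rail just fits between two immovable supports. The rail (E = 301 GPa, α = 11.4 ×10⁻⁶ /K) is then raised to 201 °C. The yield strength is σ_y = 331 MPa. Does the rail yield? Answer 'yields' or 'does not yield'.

ΔT = 179.7 K. Constrained thermal stress σ = E·α·ΔT = 301.0×10³ MPa × 11.4×10⁻⁶ × 179.7 = 617 MPa (compressive).
Compare to σ_y = 331 MPa: σ ≥ σ_y, so it yields.

yields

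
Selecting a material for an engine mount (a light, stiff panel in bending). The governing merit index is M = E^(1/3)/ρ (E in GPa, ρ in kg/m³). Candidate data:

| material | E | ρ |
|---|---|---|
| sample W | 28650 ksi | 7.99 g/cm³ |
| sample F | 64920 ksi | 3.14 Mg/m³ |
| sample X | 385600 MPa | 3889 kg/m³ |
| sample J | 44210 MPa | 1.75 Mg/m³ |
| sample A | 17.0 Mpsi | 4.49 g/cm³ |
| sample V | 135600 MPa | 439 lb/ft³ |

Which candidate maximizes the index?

sample F

In SI units:
  sample W: E = 197.5 GPa, ρ = 7990 kg/m³
  sample F: E = 447.6 GPa, ρ = 3140 kg/m³
  sample X: E = 385.6 GPa, ρ = 3889 kg/m³
  sample J: E = 44.21 GPa, ρ = 1750 kg/m³
  sample A: E = 117.2 GPa, ρ = 4490 kg/m³
  sample V: E = 135.6 GPa, ρ = 7032 kg/m³
  sample F: M = 2.44×10⁻³
  sample J: M = 2.02×10⁻³
  sample X: M = 1.87×10⁻³
  sample A: M = 1.09×10⁻³
  sample V: M = 0.731×10⁻³
  sample W: M = 0.729×10⁻³
Sample F has the largest M.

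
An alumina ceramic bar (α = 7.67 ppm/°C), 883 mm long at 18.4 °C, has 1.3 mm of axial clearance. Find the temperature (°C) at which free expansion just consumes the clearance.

α·L₀·ΔT = 1.3 mm ⇒ ΔT = 1.3 / (7.67×10⁻⁶ × 883.0) = 191.9 K.
T = 18.4 + 191.9 = 210.3 °C.

210 °C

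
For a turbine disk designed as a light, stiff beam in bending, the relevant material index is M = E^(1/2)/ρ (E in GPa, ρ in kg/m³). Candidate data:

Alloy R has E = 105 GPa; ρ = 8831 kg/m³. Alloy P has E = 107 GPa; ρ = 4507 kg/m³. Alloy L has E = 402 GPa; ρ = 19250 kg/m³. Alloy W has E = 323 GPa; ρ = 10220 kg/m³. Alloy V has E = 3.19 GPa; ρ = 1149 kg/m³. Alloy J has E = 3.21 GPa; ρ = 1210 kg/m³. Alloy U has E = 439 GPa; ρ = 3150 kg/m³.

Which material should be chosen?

alloy U

Evaluate M for each candidate:
  alloy U: M = 6.65×10⁻³
  alloy P: M = 2.30×10⁻³
  alloy W: M = 1.76×10⁻³
  alloy V: M = 1.55×10⁻³
  alloy J: M = 1.48×10⁻³
  alloy R: M = 1.16×10⁻³
  alloy L: M = 1.04×10⁻³
The maximum is for alloy U.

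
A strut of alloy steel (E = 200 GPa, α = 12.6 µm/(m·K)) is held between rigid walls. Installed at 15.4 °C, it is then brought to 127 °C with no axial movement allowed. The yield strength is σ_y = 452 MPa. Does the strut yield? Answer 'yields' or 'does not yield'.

ΔT = 111.6 K. Constrained thermal stress σ = E·α·ΔT = 200.0×10³ MPa × 12.6×10⁻⁶ × 111.6 = 281 MPa (compressive).
Compare to σ_y = 452 MPa: σ < σ_y, so it does not yield.

does not yield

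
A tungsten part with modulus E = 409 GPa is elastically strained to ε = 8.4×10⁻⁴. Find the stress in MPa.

344 MPa

σ = E·ε = 409000 MPa × 8.4×10⁻⁴ = 344 MPa.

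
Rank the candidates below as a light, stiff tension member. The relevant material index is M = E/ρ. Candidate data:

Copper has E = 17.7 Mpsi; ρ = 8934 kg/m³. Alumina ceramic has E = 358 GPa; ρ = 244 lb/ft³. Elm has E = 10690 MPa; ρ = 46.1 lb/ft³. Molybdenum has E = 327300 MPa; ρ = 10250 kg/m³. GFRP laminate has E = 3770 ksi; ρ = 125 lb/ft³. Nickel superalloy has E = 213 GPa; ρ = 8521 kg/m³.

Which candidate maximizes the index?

In SI units:
  copper: E = 122.0 GPa, ρ = 8934 kg/m³
  alumina ceramic: E = 358.0 GPa, ρ = 3909 kg/m³
  elm: E = 10.69 GPa, ρ = 738.5 kg/m³
  molybdenum: E = 327.3 GPa, ρ = 10250 kg/m³
  GFRP laminate: E = 25.99 GPa, ρ = 2002 kg/m³
  nickel superalloy: E = 213.0 GPa, ρ = 8521 kg/m³
  alumina ceramic: M = 91.6 MN·m/kg
  molybdenum: M = 31.9 MN·m/kg
  nickel superalloy: M = 25.0 MN·m/kg
  elm: M = 14.5 MN·m/kg
  copper: M = 13.7 MN·m/kg
  GFRP laminate: M = 13.0 MN·m/kg
Alumina ceramic ranks first.

alumina ceramic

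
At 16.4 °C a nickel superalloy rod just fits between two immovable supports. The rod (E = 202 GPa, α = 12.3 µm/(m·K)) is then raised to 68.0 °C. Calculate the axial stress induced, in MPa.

ΔT = 51.60 K. Constrained thermal stress σ = E·α·ΔT = 202.0×10³ MPa × 12.3×10⁻⁶ × 51.60 = 128 MPa (compressive).

128 MPa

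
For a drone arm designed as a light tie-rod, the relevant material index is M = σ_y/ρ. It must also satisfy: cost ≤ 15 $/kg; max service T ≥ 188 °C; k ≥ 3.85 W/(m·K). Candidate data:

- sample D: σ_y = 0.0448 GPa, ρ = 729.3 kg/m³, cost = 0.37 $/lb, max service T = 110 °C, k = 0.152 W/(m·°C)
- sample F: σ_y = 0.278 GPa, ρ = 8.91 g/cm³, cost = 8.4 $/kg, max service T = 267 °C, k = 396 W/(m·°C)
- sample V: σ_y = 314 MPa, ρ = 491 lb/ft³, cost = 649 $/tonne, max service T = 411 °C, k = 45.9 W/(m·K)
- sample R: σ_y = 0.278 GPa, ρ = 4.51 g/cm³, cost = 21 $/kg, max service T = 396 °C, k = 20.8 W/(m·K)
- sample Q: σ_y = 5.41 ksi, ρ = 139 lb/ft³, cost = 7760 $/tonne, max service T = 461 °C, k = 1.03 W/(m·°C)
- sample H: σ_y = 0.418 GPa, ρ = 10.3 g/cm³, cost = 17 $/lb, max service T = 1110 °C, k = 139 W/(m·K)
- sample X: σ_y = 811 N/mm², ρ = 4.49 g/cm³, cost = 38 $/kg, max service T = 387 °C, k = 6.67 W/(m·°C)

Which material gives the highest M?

sample V

Screen on constraints: cost ≤ 15 $/kg; max service T ≥ 188 °C; k ≥ 3.85 W/(m·K). Survivors: sample F, sample V.
After converting to SI:
  sample F: σ_y = 278.0 MPa, ρ = 8910 kg/m³
  sample V: σ_y = 314.0 MPa, ρ = 7865 kg/m³
  sample V: M = 39.9 kN·m/kg
  sample F: M = 31.2 kN·m/kg
Sample V ranks first.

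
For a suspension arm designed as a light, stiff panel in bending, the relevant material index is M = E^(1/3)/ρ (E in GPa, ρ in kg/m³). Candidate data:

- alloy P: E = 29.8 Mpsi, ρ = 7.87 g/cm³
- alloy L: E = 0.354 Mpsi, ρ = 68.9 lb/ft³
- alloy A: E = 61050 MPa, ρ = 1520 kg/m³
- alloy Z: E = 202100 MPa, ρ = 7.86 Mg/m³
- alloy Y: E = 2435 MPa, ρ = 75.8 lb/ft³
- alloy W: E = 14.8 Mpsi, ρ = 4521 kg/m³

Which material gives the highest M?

alloy A

Putting every candidate on a common basis:
  alloy P: E = 205.5 GPa, ρ = 7870 kg/m³
  alloy L: E = 2.441 GPa, ρ = 1104 kg/m³
  alloy A: E = 61.05 GPa, ρ = 1520 kg/m³
  alloy Z: E = 202.1 GPa, ρ = 7860 kg/m³
  alloy Y: E = 2.435 GPa, ρ = 1214 kg/m³
  alloy W: E = 102.0 GPa, ρ = 4521 kg/m³
  alloy A: M = 2.59×10⁻³
  alloy L: M = 1.22×10⁻³
  alloy Y: M = 1.11×10⁻³
  alloy W: M = 1.03×10⁻³
  alloy P: M = 0.750×10⁻³
  alloy Z: M = 0.747×10⁻³
Alloy A ranks first.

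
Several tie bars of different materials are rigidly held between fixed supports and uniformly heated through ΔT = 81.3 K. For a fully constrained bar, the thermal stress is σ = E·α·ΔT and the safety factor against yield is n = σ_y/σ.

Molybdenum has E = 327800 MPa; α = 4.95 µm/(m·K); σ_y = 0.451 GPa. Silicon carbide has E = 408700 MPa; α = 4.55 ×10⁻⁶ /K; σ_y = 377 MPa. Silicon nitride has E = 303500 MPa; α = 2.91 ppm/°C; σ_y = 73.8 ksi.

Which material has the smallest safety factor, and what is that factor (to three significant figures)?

silicon carbide, n = 2.49

In consistent units (E in GPa, α in ×10⁻⁶/K, σ_y in MPa):
  molybdenum: E = 327.8, α = 4.95, σ_y = 451.0 → σ = 132 MPa, n = 3.42
  silicon carbide: E = 408.7, α = 4.55, σ_y = 377.0 → σ = 151 MPa, n = 2.49
  silicon nitride: E = 303.5, α = 2.91, σ_y = 508.8 → σ = 71.8 MPa, n = 7.09
Silicon carbide has the lowest safety factor, n = 2.49.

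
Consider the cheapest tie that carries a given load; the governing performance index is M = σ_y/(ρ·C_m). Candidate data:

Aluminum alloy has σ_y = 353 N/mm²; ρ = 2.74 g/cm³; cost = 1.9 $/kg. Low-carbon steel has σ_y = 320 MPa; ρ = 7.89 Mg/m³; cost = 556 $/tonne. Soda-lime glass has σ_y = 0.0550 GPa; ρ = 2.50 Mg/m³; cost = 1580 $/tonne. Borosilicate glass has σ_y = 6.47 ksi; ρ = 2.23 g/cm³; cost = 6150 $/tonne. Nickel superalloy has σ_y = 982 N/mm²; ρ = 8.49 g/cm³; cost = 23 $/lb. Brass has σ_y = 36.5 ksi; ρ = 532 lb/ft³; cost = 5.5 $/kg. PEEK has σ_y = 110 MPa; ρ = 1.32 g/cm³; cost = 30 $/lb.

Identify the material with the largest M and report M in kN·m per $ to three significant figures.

In SI units:
  aluminum alloy: σ_y = 353.0 MPa, ρ = 2740 kg/m³, cost = 1.900 $/kg
  low-carbon steel: σ_y = 320.0 MPa, ρ = 7890 kg/m³, cost = 0.5560 $/kg
  soda-lime glass: σ_y = 55.00 MPa, ρ = 2500 kg/m³, cost = 1.580 $/kg
  borosilicate glass: σ_y = 44.61 MPa, ρ = 2230 kg/m³, cost = 6.150 $/kg
  nickel superalloy: σ_y = 982.0 MPa, ρ = 8490 kg/m³, cost = 50.71 $/kg
  brass: σ_y = 251.7 MPa, ρ = 8522 kg/m³, cost = 5.500 $/kg
  PEEK: σ_y = 110.0 MPa, ρ = 1320 kg/m³, cost = 66.14 $/kg
  low-carbon steel: M = 72.9 kN·m per $
  aluminum alloy: M = 67.8 kN·m per $
  soda-lime glass: M = 13.9 kN·m per $
  brass: M = 5.37 kN·m per $
  borosilicate glass: M = 3.25 kN·m per $
  nickel superalloy: M = 2.28 kN·m per $
  PEEK: M = 1.26 kN·m per $
The maximum is for low-carbon steel.

low-carbon steel, M = 72.9 kN·m per $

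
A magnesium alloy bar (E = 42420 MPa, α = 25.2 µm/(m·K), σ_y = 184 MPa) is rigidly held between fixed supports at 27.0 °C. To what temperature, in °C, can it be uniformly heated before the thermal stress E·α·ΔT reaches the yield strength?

E = 42420 MPa = 42.42 GPa.
E·α·ΔT = 184.0 MPa ⇒ ΔT = 184.0 / (42.42×10³ × 25.2×10⁻⁶) = 172.1 K.
T = 27.0 + 172.1 = 199.1 °C.

199 °C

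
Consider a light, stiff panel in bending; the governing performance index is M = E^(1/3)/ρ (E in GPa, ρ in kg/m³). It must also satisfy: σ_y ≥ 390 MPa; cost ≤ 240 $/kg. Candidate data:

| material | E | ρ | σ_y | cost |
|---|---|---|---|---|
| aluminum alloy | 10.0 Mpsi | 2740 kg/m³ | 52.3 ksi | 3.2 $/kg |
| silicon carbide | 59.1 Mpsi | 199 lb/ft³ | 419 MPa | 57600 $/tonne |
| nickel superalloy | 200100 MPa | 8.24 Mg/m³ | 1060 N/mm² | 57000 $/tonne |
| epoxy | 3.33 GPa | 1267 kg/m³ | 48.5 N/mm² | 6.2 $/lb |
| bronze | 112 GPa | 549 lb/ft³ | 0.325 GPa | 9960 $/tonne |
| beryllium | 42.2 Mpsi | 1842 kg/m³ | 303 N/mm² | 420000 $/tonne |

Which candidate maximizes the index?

silicon carbide

Screen on constraints: σ_y ≥ 390 MPa; cost ≤ 240 $/kg. Survivors: silicon carbide, nickel superalloy.
In SI units:
  silicon carbide: E = 407.5 GPa, ρ = 3188 kg/m³
  nickel superalloy: E = 200.1 GPa, ρ = 8240 kg/m³
  silicon carbide: M = 2.33×10⁻³
  nickel superalloy: M = 0.710×10⁻³
Highest index: silicon carbide.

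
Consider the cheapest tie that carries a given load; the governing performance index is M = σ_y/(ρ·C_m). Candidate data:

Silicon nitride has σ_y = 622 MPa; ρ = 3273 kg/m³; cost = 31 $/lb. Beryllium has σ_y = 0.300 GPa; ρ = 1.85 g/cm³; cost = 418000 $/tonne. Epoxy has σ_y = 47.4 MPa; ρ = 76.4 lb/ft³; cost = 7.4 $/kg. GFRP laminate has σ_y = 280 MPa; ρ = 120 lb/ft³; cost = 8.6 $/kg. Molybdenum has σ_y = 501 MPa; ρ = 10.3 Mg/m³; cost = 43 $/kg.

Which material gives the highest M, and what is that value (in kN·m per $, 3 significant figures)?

Putting every candidate on a common basis:
  silicon nitride: σ_y = 622.0 MPa, ρ = 3273 kg/m³, cost = 68.34 $/kg
  beryllium: σ_y = 300.0 MPa, ρ = 1850 kg/m³, cost = 418.0 $/kg
  epoxy: σ_y = 47.40 MPa, ρ = 1224 kg/m³, cost = 7.400 $/kg
  GFRP laminate: σ_y = 280.0 MPa, ρ = 1922 kg/m³, cost = 8.600 $/kg
  molybdenum: σ_y = 501.0 MPa, ρ = 10300 kg/m³, cost = 43.00 $/kg
  GFRP laminate: M = 16.9 kN·m per $
  epoxy: M = 5.23 kN·m per $
  silicon nitride: M = 2.78 kN·m per $
  molybdenum: M = 1.13 kN·m per $
  beryllium: M = 0.388 kN·m per $
GFRP laminate ranks first.

GFRP laminate, M = 16.9 kN·m per $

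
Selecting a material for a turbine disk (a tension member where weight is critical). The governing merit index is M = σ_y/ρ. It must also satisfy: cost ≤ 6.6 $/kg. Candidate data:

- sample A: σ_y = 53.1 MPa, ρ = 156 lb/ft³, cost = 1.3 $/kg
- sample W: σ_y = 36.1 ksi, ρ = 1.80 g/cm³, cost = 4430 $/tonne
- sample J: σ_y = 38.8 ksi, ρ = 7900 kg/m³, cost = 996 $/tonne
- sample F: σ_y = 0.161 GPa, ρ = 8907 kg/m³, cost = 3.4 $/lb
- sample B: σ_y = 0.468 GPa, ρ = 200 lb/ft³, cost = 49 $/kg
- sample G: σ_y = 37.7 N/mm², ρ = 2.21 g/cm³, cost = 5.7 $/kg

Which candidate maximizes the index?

sample W

Screen on constraints: cost ≤ 6.6 $/kg. Survivors: sample A, sample W, sample J, sample G.
In SI units:
  sample A: σ_y = 53.10 MPa, ρ = 2499 kg/m³
  sample W: σ_y = 248.9 MPa, ρ = 1800 kg/m³
  sample J: σ_y = 267.5 MPa, ρ = 7900 kg/m³
  sample G: σ_y = 37.70 MPa, ρ = 2210 kg/m³
  sample W: M = 138 kN·m/kg
  sample J: M = 33.9 kN·m/kg
  sample A: M = 21.2 kN·m/kg
  sample G: M = 17.1 kN·m/kg
The maximum is for sample W.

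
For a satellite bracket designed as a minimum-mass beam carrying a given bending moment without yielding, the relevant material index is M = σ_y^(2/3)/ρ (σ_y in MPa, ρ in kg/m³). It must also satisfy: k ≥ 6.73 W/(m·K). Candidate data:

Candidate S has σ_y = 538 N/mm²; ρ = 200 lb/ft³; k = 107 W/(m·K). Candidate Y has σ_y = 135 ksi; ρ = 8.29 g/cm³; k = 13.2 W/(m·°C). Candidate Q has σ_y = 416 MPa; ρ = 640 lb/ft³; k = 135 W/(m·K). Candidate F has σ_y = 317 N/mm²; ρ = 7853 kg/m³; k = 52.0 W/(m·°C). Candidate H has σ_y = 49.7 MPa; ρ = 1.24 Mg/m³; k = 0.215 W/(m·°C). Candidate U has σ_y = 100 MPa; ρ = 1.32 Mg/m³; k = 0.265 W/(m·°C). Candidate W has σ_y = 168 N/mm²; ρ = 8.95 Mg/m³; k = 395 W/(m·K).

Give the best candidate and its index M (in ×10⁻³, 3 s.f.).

Screen on constraints: k ≥ 6.73 W/(m·K). Survivors: candidate S, candidate Y, candidate Q, candidate F, candidate W.
Normalizing units and computing the index:
  candidate S: σ_y = 538.0 MPa, ρ = 3204 kg/m³
  candidate Y: σ_y = 930.8 MPa, ρ = 8290 kg/m³
  candidate Q: σ_y = 416.0 MPa, ρ = 10250 kg/m³
  candidate F: σ_y = 317.0 MPa, ρ = 7853 kg/m³
  candidate W: σ_y = 168.0 MPa, ρ = 8950 kg/m³
  candidate S: M = 20.6×10⁻³
  candidate Y: M = 11.5×10⁻³
  candidate F: M = 5.92×10⁻³
  candidate Q: M = 5.44×10⁻³
  candidate W: M = 3.40×10⁻³
Highest index: candidate S.

candidate S, M = 20.6×10⁻³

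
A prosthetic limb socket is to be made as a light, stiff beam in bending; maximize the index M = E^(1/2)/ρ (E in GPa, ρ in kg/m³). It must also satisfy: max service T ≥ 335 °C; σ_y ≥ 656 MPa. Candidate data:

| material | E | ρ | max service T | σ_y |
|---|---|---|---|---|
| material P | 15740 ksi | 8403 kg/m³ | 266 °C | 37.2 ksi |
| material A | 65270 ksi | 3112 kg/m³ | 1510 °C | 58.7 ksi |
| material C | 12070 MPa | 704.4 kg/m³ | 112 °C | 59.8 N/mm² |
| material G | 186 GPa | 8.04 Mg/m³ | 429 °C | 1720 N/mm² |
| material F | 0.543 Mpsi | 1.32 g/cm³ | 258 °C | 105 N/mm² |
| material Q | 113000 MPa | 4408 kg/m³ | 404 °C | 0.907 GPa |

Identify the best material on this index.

Screen on constraints: max service T ≥ 335 °C; σ_y ≥ 656 MPa. Survivors: material G, material Q.
Convert each candidate to consistent units, then evaluate M:
  material G: E = 186.0 GPa, ρ = 8040 kg/m³
  material Q: E = 113.0 GPa, ρ = 4408 kg/m³
  material Q: M = 2.41×10⁻³
  material G: M = 1.70×10⁻³
The maximum is for material Q.

material Q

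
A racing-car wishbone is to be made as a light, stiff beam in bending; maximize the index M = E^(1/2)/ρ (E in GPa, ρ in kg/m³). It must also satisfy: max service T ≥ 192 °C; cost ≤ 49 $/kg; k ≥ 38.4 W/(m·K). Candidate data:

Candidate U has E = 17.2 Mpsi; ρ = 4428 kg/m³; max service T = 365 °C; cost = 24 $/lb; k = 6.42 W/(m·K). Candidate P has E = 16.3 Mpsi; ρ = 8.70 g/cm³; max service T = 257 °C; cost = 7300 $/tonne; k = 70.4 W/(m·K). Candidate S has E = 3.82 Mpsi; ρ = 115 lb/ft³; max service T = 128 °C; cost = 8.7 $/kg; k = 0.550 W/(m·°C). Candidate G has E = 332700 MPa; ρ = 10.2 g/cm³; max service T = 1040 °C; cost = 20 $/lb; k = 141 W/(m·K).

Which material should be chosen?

candidate G

Screen on constraints: max service T ≥ 192 °C; cost ≤ 49 $/kg; k ≥ 38.4 W/(m·K). Survivors: candidate P, candidate G.
In SI units:
  candidate P: E = 112.4 GPa, ρ = 8700 kg/m³
  candidate G: E = 332.7 GPa, ρ = 10200 kg/m³
  candidate G: M = 1.79×10⁻³
  candidate P: M = 1.22×10⁻³
Candidate G ranks first.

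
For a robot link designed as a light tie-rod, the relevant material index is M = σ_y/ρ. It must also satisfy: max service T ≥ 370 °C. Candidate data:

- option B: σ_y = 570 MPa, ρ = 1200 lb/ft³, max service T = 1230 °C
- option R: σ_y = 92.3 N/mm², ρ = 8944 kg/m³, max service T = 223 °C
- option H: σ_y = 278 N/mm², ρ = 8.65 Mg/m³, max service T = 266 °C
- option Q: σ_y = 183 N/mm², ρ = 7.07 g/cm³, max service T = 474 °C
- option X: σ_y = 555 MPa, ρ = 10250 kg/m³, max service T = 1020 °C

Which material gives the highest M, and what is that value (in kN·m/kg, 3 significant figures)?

Screen on constraints: max service T ≥ 370 °C. Survivors: option B, option Q, option X.
Putting every candidate on a common basis:
  option B: σ_y = 570.0 MPa, ρ = 19220 kg/m³
  option Q: σ_y = 183.0 MPa, ρ = 7070 kg/m³
  option X: σ_y = 555.0 MPa, ρ = 10250 kg/m³
  option X: M = 54.1 kN·m/kg
  option B: M = 29.7 kN·m/kg
  option Q: M = 25.9 kN·m/kg
Highest index: option X.

option X, M = 54.1 kN·m/kg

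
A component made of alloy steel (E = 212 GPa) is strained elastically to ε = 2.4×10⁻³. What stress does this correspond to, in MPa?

509 MPa

σ = E·ε = 212000 MPa × 2.4×10⁻³ = 509 MPa.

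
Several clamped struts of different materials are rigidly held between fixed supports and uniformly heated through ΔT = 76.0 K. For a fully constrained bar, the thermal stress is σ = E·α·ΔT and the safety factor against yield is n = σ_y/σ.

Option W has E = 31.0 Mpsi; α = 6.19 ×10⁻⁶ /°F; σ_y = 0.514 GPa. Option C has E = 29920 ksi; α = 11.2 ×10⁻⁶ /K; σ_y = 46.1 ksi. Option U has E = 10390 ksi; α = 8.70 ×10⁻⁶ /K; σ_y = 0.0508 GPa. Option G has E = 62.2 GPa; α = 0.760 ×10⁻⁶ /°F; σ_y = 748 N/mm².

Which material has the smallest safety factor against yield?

option U

Per material, after unit conversion:
  option W: E = 213.7, α = 11.1, σ_y = 514.0 → σ = 181 MPa, n = 2.84
  option C: E = 206.3, α = 11.2, σ_y = 317.8 → σ = 176 MPa, n = 1.81
  option U: E = 71.64, α = 8.70, σ_y = 50.80 → σ = 47.4 MPa, n = 1.07
  option G: E = 62.20, α = 1.37, σ_y = 748.0 → σ = 6.47 MPa, n = 116
The minimum is option U at n = 1.07.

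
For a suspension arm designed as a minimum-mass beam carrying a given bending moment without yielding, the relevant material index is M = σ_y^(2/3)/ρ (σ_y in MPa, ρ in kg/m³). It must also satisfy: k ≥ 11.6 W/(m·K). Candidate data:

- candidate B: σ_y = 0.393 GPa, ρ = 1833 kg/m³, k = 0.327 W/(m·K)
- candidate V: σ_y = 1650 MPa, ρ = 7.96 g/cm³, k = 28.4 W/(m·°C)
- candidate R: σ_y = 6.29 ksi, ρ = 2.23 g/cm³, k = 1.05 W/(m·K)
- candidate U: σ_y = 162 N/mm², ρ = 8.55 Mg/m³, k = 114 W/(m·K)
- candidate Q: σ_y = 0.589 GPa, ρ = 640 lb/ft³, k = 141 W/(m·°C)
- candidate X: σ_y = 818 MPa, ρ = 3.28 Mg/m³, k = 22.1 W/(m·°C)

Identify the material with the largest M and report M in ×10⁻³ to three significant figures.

Screen on constraints: k ≥ 11.6 W/(m·K). Survivors: candidate V, candidate U, candidate Q, candidate X.
Convert each candidate to consistent units, then evaluate M:
  candidate V: σ_y = 1650 MPa, ρ = 7960 kg/m³
  candidate U: σ_y = 162.0 MPa, ρ = 8550 kg/m³
  candidate Q: σ_y = 589.0 MPa, ρ = 10250 kg/m³
  candidate X: σ_y = 818.0 MPa, ρ = 3280 kg/m³
  candidate X: M = 26.7×10⁻³
  candidate V: M = 17.5×10⁻³
  candidate Q: M = 6.85×10⁻³
  candidate U: M = 3.48×10⁻³
Highest index: candidate X.

candidate X, M = 26.7×10⁻³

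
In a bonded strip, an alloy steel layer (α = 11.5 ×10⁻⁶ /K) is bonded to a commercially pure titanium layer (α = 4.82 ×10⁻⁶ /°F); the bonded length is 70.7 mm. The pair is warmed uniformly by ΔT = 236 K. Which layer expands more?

commercially pure titanium: α = 4.82×10⁻⁶/°F × 9/5 = 8.68×10⁻⁶/K.
α(alloy steel) = 11.5×10⁻⁶/K vs α(commercially pure titanium) = 8.68×10⁻⁶/K.
Higher α expands more for the same ΔT: alloy steel.

alloy steel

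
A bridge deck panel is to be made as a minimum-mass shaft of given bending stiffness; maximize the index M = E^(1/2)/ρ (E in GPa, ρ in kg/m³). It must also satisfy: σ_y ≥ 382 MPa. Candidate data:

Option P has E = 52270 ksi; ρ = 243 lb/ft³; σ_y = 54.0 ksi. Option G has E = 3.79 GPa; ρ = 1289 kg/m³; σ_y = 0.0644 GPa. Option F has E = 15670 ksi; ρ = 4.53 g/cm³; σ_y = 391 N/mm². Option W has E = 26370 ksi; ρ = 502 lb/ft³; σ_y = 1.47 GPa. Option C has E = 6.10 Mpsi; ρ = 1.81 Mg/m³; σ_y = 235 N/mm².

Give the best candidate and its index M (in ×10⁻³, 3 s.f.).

Screen on constraints: σ_y ≥ 382 MPa. Survivors: option F, option W.
Putting every candidate on a common basis:
  option F: E = 108.0 GPa, ρ = 4530 kg/m³
  option W: E = 181.8 GPa, ρ = 8041 kg/m³
  option F: M = 2.29×10⁻³
  option W: M = 1.68×10⁻³
Option F ranks first.

option F, M = 2.29×10⁻³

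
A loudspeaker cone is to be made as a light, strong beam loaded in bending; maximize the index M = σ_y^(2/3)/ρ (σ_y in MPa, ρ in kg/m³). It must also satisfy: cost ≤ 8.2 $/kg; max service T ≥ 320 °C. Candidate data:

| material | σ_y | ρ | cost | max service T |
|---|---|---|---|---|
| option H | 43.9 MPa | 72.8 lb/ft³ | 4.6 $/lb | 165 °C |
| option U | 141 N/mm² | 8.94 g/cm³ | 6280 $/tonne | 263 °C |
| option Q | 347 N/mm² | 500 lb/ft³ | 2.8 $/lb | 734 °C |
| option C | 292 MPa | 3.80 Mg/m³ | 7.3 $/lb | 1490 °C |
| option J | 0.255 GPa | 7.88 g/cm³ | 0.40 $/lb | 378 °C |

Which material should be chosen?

option Q

Screen on constraints: cost ≤ 8.2 $/kg; max service T ≥ 320 °C. Survivors: option Q, option J.
In SI units:
  option Q: σ_y = 347.0 MPa, ρ = 8009 kg/m³
  option J: σ_y = 255.0 MPa, ρ = 7880 kg/m³
  option Q: M = 6.17×10⁻³
  option J: M = 5.10×10⁻³
Highest index: option Q.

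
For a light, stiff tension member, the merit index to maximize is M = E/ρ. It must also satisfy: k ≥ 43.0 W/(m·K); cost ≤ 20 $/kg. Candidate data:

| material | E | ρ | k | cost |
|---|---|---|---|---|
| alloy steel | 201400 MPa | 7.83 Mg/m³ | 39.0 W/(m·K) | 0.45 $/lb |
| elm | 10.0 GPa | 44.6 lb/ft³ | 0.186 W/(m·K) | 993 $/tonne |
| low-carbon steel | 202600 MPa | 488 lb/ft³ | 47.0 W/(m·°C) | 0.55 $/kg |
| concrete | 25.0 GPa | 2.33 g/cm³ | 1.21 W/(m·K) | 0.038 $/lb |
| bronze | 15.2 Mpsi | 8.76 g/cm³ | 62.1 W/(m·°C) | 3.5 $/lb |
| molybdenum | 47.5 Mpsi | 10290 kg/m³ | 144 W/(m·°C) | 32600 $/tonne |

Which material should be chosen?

low-carbon steel

Screen on constraints: k ≥ 43.0 W/(m·K); cost ≤ 20 $/kg. Survivors: low-carbon steel, bronze.
Putting every candidate on a common basis:
  low-carbon steel: E = 202.6 GPa, ρ = 7817 kg/m³
  bronze: E = 104.8 GPa, ρ = 8760 kg/m³
  low-carbon steel: M = 25.9 MN·m/kg
  bronze: M = 12.0 MN·m/kg
Low-carbon steel has the largest M.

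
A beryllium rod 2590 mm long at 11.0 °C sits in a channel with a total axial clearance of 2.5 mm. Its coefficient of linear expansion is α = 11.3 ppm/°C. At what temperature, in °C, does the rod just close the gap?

96.4 °C

α·L₀·ΔT = 2.5 mm ⇒ ΔT = 2.5 / (11.3×10⁻⁶ × 2590.0) = 85.42 K.
T = 11.0 + 85.42 = 96.42 °C.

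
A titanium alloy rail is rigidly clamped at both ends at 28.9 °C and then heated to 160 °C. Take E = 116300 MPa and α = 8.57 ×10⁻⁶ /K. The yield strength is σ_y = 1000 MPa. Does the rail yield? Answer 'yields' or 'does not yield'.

E = 116300 MPa = 116.3 GPa.
ΔT = 131.1 K. Constrained thermal stress σ = E·α·ΔT = 116.3×10³ MPa × 8.57×10⁻⁶ × 131.1 = 131 MPa (compressive).
Compare to σ_y = 1000 MPa: σ < σ_y, so it does not yield.

does not yield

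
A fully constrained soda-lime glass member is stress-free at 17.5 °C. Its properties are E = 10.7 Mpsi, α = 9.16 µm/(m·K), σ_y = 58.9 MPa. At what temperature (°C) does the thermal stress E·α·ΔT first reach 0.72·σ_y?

E = 10.7 Mpsi = 73.77 GPa.
E·α·ΔT = 42.41 MPa ⇒ ΔT = 42.41 / (73.77×10³ × 9.16×10⁻⁶) = 62.76 K.
T = 17.5 + 62.76 = 80.26 °C.

80.3 °C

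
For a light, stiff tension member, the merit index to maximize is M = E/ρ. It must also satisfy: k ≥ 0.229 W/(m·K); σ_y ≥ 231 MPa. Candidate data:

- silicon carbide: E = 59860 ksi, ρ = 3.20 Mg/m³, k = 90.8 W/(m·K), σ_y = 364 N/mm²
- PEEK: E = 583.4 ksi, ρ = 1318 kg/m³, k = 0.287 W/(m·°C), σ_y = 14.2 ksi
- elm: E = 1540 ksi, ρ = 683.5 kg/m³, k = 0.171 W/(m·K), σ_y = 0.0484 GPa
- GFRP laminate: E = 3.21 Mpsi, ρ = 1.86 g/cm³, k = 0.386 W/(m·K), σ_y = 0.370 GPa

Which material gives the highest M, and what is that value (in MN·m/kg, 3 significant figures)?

silicon carbide, M = 129 MN·m/kg

Screen on constraints: k ≥ 0.229 W/(m·K); σ_y ≥ 231 MPa. Survivors: silicon carbide, GFRP laminate.
Convert each candidate to consistent units, then evaluate M:
  silicon carbide: E = 412.7 GPa, ρ = 3200 kg/m³
  GFRP laminate: E = 22.13 GPa, ρ = 1860 kg/m³
  silicon carbide: M = 129 MN·m/kg
  GFRP laminate: M = 11.9 MN·m/kg
The maximum is for silicon carbide.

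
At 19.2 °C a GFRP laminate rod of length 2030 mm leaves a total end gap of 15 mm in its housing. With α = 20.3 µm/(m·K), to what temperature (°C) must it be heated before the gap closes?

α·L₀·ΔT = 15.0 mm ⇒ ΔT = 15.0 / (20.3×10⁻⁶ × 2030.0) = 364.0 K.
T = 19.2 + 364.0 = 383.2 °C.

383 °C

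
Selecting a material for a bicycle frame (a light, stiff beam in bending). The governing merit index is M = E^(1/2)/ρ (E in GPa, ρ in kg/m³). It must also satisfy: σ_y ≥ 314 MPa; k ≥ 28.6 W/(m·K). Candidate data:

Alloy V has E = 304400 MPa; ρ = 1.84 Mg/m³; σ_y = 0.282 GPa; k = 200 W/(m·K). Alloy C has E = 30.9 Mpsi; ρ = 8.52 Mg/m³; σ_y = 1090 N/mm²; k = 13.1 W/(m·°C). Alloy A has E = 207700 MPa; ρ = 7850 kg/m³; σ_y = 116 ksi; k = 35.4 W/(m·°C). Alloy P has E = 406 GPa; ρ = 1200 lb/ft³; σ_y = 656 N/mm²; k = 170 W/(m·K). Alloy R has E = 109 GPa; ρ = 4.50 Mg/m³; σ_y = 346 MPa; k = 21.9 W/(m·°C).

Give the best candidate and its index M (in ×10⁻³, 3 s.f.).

alloy A, M = 1.84×10⁻³

Screen on constraints: σ_y ≥ 314 MPa; k ≥ 28.6 W/(m·K). Survivors: alloy A, alloy P.
In SI units:
  alloy A: E = 207.7 GPa, ρ = 7850 kg/m³
  alloy P: E = 406.0 GPa, ρ = 19220 kg/m³
  alloy A: M = 1.84×10⁻³
  alloy P: M = 1.05×10⁻³
Alloy A has the largest M.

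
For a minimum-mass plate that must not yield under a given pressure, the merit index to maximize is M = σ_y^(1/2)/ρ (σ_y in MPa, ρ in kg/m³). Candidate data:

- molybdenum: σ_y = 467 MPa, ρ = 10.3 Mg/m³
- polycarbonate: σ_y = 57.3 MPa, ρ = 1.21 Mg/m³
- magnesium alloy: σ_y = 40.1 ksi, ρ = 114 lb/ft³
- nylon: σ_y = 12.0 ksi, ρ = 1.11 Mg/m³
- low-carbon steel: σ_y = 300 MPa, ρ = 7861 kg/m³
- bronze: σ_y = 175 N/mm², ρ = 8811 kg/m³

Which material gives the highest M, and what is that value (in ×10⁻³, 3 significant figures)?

In SI units:
  molybdenum: σ_y = 467.0 MPa, ρ = 10300 kg/m³
  polycarbonate: σ_y = 57.30 MPa, ρ = 1210 kg/m³
  magnesium alloy: σ_y = 276.5 MPa, ρ = 1826 kg/m³
  nylon: σ_y = 82.74 MPa, ρ = 1110 kg/m³
  low-carbon steel: σ_y = 300.0 MPa, ρ = 7861 kg/m³
  bronze: σ_y = 175.0 MPa, ρ = 8811 kg/m³
  magnesium alloy: M = 9.11×10⁻³
  nylon: M = 8.19×10⁻³
  polycarbonate: M = 6.26×10⁻³
  low-carbon steel: M = 2.20×10⁻³
  molybdenum: M = 2.10×10⁻³
  bronze: M = 1.50×10⁻³
The maximum is for magnesium alloy.

magnesium alloy, M = 9.11×10⁻³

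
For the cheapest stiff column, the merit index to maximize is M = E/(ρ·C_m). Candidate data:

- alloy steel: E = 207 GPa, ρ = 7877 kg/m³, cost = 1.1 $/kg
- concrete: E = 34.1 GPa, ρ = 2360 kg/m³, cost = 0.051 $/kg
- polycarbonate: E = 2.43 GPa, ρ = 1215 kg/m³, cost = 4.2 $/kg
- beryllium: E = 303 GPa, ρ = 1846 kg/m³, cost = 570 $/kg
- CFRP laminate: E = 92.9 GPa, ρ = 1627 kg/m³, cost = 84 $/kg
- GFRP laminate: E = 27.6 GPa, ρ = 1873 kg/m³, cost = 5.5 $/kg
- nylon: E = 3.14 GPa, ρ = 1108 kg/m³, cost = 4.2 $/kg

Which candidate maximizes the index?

concrete

Evaluate M for each candidate:
  concrete: M = 283 MN·m per $
  alloy steel: M = 23.9 MN·m per $
  GFRP laminate: M = 2.68 MN·m per $
  CFRP laminate: M = 0.680 MN·m per $
  nylon: M = 0.675 MN·m per $
  polycarbonate: M = 0.476 MN·m per $
  beryllium: M = 0.288 MN·m per $
Concrete ranks first.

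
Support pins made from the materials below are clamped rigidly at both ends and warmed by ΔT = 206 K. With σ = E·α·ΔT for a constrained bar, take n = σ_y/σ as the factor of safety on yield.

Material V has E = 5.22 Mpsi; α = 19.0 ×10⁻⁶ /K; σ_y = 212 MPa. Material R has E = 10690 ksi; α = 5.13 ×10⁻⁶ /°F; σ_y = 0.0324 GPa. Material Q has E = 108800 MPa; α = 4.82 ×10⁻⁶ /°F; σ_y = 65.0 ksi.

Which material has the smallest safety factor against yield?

material R

Per material, after unit conversion:
  material V: E = 35.99, α = 19.0, σ_y = 212.0 → σ = 141 MPa, n = 1.50
  material R: E = 73.70, α = 9.23, σ_y = 32.40 → σ = 140 MPa, n = 0.231
  material Q: E = 108.8, α = 8.68, σ_y = 448.2 → σ = 194 MPa, n = 2.30
Smallest n: material R with n = 0.231.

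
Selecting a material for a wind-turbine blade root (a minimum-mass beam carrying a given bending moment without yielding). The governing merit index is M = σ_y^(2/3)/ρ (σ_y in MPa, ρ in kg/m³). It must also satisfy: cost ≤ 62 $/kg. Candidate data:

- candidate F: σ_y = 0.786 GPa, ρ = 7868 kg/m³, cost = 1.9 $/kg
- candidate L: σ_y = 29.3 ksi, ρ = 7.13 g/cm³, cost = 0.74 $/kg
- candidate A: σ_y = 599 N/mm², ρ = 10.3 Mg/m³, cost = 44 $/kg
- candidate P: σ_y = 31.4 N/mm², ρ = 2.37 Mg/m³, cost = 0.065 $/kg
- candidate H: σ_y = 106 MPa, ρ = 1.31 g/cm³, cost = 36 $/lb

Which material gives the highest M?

Screen on constraints: cost ≤ 62 $/kg. Survivors: candidate F, candidate L, candidate A, candidate P.
Putting every candidate on a common basis:
  candidate F: σ_y = 786.0 MPa, ρ = 7868 kg/m³
  candidate L: σ_y = 202.0 MPa, ρ = 7130 kg/m³
  candidate A: σ_y = 599.0 MPa, ρ = 10300 kg/m³
  candidate P: σ_y = 31.40 MPa, ρ = 2370 kg/m³
  candidate F: M = 10.8×10⁻³
  candidate A: M = 6.90×10⁻³
  candidate L: M = 4.83×10⁻³
  candidate P: M = 4.20×10⁻³
The maximum is for candidate F.

candidate F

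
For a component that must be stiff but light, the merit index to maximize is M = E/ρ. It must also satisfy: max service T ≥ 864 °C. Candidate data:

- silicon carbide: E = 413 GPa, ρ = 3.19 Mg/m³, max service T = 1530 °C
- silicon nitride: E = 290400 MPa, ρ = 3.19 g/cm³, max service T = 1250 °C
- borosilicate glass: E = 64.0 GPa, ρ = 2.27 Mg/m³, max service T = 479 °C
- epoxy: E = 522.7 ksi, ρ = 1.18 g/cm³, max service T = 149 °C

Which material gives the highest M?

silicon carbide

Screen on constraints: max service T ≥ 864 °C. Survivors: silicon carbide, silicon nitride.
After converting to SI:
  silicon carbide: E = 413.0 GPa, ρ = 3190 kg/m³
  silicon nitride: E = 290.4 GPa, ρ = 3190 kg/m³
  silicon carbide: M = 129 MN·m/kg
  silicon nitride: M = 91.0 MN·m/kg
Silicon carbide ranks first.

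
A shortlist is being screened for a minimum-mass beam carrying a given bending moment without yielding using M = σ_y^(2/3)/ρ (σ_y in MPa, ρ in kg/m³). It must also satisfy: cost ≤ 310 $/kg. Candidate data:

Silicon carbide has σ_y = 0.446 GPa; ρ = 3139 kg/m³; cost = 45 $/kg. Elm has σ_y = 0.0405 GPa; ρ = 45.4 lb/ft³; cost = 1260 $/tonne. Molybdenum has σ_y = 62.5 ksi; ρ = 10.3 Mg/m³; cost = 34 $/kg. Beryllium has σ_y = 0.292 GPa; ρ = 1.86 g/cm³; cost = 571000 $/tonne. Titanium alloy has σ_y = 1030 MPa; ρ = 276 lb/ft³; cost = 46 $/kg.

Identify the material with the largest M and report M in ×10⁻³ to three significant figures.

titanium alloy, M = 23.1×10⁻³

Screen on constraints: cost ≤ 310 $/kg. Survivors: silicon carbide, elm, molybdenum, titanium alloy.
Putting every candidate on a common basis:
  silicon carbide: σ_y = 446.0 MPa, ρ = 3139 kg/m³
  elm: σ_y = 40.50 MPa, ρ = 727.2 kg/m³
  molybdenum: σ_y = 430.9 MPa, ρ = 10300 kg/m³
  titanium alloy: σ_y = 1030 MPa, ρ = 4421 kg/m³
  titanium alloy: M = 23.1×10⁻³
  silicon carbide: M = 18.6×10⁻³
  elm: M = 16.2×10⁻³
  molybdenum: M = 5.54×10⁻³
Titanium alloy ranks first.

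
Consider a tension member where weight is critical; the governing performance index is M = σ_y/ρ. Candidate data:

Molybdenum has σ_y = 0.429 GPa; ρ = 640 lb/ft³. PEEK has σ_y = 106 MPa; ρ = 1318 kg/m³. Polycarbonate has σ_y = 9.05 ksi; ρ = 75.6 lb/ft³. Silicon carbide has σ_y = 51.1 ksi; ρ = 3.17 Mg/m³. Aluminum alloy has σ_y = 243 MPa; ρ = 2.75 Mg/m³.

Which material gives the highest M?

silicon carbide

Putting every candidate on a common basis:
  molybdenum: σ_y = 429.0 MPa, ρ = 10250 kg/m³
  PEEK: σ_y = 106.0 MPa, ρ = 1318 kg/m³
  polycarbonate: σ_y = 62.40 MPa, ρ = 1211 kg/m³
  silicon carbide: σ_y = 352.3 MPa, ρ = 3170 kg/m³
  aluminum alloy: σ_y = 243.0 MPa, ρ = 2750 kg/m³
  silicon carbide: M = 111 kN·m/kg
  aluminum alloy: M = 88.4 kN·m/kg
  PEEK: M = 80.4 kN·m/kg
  polycarbonate: M = 51.5 kN·m/kg
  molybdenum: M = 41.8 kN·m/kg
Highest index: silicon carbide.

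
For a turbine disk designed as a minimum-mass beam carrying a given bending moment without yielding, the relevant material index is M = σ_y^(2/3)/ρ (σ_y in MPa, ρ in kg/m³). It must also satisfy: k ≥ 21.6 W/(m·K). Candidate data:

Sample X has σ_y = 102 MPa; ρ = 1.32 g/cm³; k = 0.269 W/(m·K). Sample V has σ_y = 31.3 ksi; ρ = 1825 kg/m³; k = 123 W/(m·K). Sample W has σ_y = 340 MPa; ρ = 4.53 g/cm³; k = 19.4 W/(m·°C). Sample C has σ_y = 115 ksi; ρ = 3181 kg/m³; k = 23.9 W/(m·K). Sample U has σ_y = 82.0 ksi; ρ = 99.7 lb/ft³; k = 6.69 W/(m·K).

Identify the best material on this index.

Screen on constraints: k ≥ 21.6 W/(m·K). Survivors: sample V, sample C.
In SI units:
  sample V: σ_y = 215.8 MPa, ρ = 1825 kg/m³
  sample C: σ_y = 792.9 MPa, ρ = 3181 kg/m³
  sample C: M = 26.9×10⁻³
  sample V: M = 19.7×10⁻³
Sample C has the largest M.

sample C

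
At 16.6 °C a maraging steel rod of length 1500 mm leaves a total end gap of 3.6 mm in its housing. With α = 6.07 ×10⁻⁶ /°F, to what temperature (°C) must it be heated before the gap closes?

α = 6.07×10⁻⁶/°F × 9/5 = 10.9×10⁻⁶/K.
α·L₀·ΔT = 3.6 mm ⇒ ΔT = 3.6 / (10.9×10⁻⁶ × 1500.0) = 219.7 K.
T = 16.6 + 219.7 = 236.3 °C.

236 °C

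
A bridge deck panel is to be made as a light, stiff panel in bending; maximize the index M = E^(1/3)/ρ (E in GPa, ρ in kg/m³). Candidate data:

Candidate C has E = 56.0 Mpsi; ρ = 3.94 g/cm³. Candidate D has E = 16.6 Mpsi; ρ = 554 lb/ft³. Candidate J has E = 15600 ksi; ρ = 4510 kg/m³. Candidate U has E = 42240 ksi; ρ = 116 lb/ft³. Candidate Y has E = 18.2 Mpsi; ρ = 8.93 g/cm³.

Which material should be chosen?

candidate U

Putting every candidate on a common basis:
  candidate C: E = 386.1 GPa, ρ = 3940 kg/m³
  candidate D: E = 114.5 GPa, ρ = 8874 kg/m³
  candidate J: E = 107.6 GPa, ρ = 4510 kg/m³
  candidate U: E = 291.2 GPa, ρ = 1858 kg/m³
  candidate Y: E = 125.5 GPa, ρ = 8930 kg/m³
  candidate U: M = 3.57×10⁻³
  candidate C: M = 1.85×10⁻³
  candidate J: M = 1.05×10⁻³
  candidate Y: M = 0.561×10⁻³
  candidate D: M = 0.547×10⁻³
Highest index: candidate U.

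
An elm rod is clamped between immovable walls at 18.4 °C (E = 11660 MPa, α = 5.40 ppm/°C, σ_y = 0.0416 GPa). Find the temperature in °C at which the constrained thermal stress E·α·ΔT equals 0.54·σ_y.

375 °C

E = 11660 MPa = 11.66 GPa.
σ_y = 0.0416 GPa = 41.60 MPa.
E·α·ΔT = 22.46 MPa ⇒ ΔT = 22.46 / (11.66×10³ × 5.40×10⁻⁶) = 356.8 K.
T = 18.4 + 356.8 = 375.2 °C.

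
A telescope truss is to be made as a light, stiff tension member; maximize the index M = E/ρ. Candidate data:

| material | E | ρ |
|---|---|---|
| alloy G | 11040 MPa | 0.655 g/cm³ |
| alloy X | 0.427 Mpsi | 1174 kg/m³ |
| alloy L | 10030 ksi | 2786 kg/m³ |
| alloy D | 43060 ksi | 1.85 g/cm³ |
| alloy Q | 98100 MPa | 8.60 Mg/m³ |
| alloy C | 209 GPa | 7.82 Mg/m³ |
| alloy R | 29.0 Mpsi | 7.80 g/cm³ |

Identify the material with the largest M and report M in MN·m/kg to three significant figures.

alloy D, M = 160 MN·m/kg

Convert each candidate to consistent units, then evaluate M:
  alloy G: E = 11.04 GPa, ρ = 655.0 kg/m³
  alloy X: E = 2.944 GPa, ρ = 1174 kg/m³
  alloy L: E = 69.15 GPa, ρ = 2786 kg/m³
  alloy D: E = 296.9 GPa, ρ = 1850 kg/m³
  alloy Q: E = 98.10 GPa, ρ = 8600 kg/m³
  alloy C: E = 209.0 GPa, ρ = 7820 kg/m³
  alloy R: E = 199.9 GPa, ρ = 7800 kg/m³
  alloy D: M = 160 MN·m/kg
  alloy C: M = 26.7 MN·m/kg
  alloy R: M = 25.6 MN·m/kg
  alloy L: M = 24.8 MN·m/kg
  alloy G: M = 16.9 MN·m/kg
  alloy Q: M = 11.4 MN·m/kg
  alloy X: M = 2.51 MN·m/kg
Alloy D ranks first.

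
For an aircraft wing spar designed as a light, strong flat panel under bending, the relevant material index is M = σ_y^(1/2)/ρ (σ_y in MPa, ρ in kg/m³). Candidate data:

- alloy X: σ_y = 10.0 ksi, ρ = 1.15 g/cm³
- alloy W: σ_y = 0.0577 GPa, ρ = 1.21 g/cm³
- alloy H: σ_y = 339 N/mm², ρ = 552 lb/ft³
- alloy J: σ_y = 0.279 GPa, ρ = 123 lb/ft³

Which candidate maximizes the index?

After converting to SI:
  alloy X: σ_y = 68.95 MPa, ρ = 1150 kg/m³
  alloy W: σ_y = 57.70 MPa, ρ = 1210 kg/m³
  alloy H: σ_y = 339.0 MPa, ρ = 8842 kg/m³
  alloy J: σ_y = 279.0 MPa, ρ = 1970 kg/m³
  alloy J: M = 8.48×10⁻³
  alloy X: M = 7.22×10⁻³
  alloy W: M = 6.28×10⁻³
  alloy H: M = 2.08×10⁻³
The maximum is for alloy J.

alloy J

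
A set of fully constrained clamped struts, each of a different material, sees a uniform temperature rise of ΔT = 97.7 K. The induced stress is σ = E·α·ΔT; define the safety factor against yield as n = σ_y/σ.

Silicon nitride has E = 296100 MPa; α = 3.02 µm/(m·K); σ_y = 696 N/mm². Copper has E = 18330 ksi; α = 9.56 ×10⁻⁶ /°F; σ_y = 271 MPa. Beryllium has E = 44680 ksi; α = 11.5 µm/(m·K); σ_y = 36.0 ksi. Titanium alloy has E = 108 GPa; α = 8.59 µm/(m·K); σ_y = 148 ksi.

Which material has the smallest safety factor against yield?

beryllium

Per material, after unit conversion:
  silicon nitride: E = 296.1, α = 3.02, σ_y = 696.0 → σ = 87.4 MPa, n = 7.97
  copper: E = 126.4, α = 17.2, σ_y = 271.0 → σ = 212 MPa, n = 1.28
  beryllium: E = 308.1, α = 11.5, σ_y = 248.2 → σ = 346 MPa, n = 0.717
  titanium alloy: E = 108.0, α = 8.59, σ_y = 1020 → σ = 90.6 MPa, n = 11.3
Smallest n: beryllium with n = 0.717.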